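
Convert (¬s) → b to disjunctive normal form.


Step 1: Rewrite (¬s) → b as ¬(¬s) ∨ b.
Step 2: Eliminate any double negations (¬¬X = X).

s ∨ b


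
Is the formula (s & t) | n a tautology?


Build the truth table over {n, s, t}:
n | s | t | φ
-------------
False | False | False | False
True | False | False | True
False | True | False | False
True | True | False | True
False | False | True | False
True | False | True | True
False | True | True | True
True | True | True | True
Counterexample at row 1: with n=False, s=False, t=False, the formula is False.

No, it is not a tautology.


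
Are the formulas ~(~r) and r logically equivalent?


Compare truth tables:
r | φ | ψ
---------
False | False | False
True | True | True
The columns φ and ψ agree on every row.

Yes, they are logically equivalent.


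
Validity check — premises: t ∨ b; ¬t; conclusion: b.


This matches the form of disjunctive syllogism: the conclusion follows in every model of the premises.

Valid.


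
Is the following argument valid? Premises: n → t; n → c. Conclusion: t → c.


This is (no valid rule). There exist truth assignments where the premises are all true but the conclusion is false.

Invalid.


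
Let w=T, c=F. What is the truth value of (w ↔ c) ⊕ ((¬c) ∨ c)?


Substitute w=T, c=F:
w ↔ c = T ↔ F = F
¬c = T
(¬c) ∨ c = T ∨ F = T
(w ↔ c) ⊕ ((¬c) ∨ c) = F ⊕ T = T

T


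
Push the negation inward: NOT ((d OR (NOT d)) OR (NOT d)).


De Morgan: the negation of a disjunction is the conjunction of the negations.
Distribute NOT across OR, flipping it to AND, and negate each literal.

((NOT d) AND d) AND d


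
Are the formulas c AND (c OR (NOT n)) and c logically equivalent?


Compare truth tables:
c | n | φ | ψ
-------------
F | F | F | F
T | F | T | T
F | T | F | F
T | T | T | T
The columns φ and ψ agree on every row.

Yes, they are logically equivalent.


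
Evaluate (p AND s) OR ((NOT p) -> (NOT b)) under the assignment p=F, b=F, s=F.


Substitute p=F, b=F, s=F:
p AND s = F AND F = F
NOT p = T
NOT b = T
(NOT p) -> (NOT b) = T -> T = T
(p AND s) OR ((NOT p) -> (NOT b)) = F OR T = T

T


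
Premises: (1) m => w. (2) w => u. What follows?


Hypothetical syllogism: from (P → Q) and (Q → R), infer (P → R).
Chain the two implications through the shared middle term 'w'.

m => u


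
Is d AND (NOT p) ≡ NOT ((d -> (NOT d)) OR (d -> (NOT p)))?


Compare truth tables:
d | p | φ | ψ
-------------
F | F | F | F
T | F | T | F
F | T | F | F
T | T | F | T
They differ at row 2 (d=T, p=F): φ=T but ψ=F.

No, they are not logically equivalent.


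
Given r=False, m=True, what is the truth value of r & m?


Conjunction is true only when both operands are true.
Substitute: r=False, m=True.
False & True evaluates to False.

False


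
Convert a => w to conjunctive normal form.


Step 1: Rewrite a → w as ¬a ∨ w.

(~a) | w


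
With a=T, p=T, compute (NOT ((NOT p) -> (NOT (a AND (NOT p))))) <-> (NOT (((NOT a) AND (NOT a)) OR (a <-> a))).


Substitute a=T, p=T:
… (earlier sub-steps elided)
NOT (a AND (NOT p)) = T
(NOT p) -> (NOT (a AND (NOT p))) = F -> T = T
NOT ((NOT p) -> (NOT (a AND (NOT p)))) = F
NOT a = F
NOT a = F
(NOT a) AND (NOT a) = F AND F = F
a <-> a = T <-> T = T
((NOT a) AND (NOT a)) OR (a <-> a) = F OR T = T
NOT (((NOT a) AND (NOT a)) OR (a <-> a)) = F
(NOT ((NOT p) -> (NOT (a AND (NOT p))))) <-> (NOT (((NOT a) AND (NOT a)) OR (a <-> a))) = F <-> F = T

T


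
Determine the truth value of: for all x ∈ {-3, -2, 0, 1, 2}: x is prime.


Evaluate the predicate on each element: -3:F, -2:F, 0:F, 1:F, 2:T.
Counterexample x = -3 fails the predicate.

F


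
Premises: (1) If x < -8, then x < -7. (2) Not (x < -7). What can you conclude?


Modus tollens: from (P → Q) and ¬Q, infer ¬P.
Q = 'x < -7' is denied; since P → Q, P must also fail.

Not (x < -8).


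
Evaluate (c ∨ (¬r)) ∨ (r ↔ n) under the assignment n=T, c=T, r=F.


Substitute n=T, c=T, r=F:
¬r = T
c ∨ (¬r) = T ∨ T = T
r ↔ n = F ↔ T = F
(c ∨ (¬r)) ∨ (r ↔ n) = T ∨ F = T

T


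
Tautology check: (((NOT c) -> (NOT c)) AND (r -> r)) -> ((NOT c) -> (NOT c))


Build the truth table over {c, r}:
c | r | φ
---------
F | F | T
T | F | T
F | T | T
T | T | T
Every row evaluates to true.

Yes, it is a tautology.


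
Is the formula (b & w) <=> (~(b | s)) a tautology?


Build the truth table over {b, s, w}:
b | s | w | φ
-------------
False | False | False | False
True | False | False | True
False | True | False | True
True | True | False | True
False | False | True | False
True | False | True | False
False | True | True | True
True | True | True | False
Counterexample at row 1: with b=False, s=False, w=False, the formula is False.

No, it is not a tautology.


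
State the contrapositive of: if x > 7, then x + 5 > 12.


The contrapositive of (P → Q) is (¬Q → ¬P); it is logically equivalent to the original.
Here P = 'x > 7' and Q = 'x + 5 > 12'.

If not (x + 5 > 12), then not (x > 7).


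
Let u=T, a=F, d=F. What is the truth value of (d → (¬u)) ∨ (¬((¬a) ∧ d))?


Substitute u=T, a=F, d=F:
¬u = F
d → (¬u) = F → F = T
¬a = T
(¬a) ∧ d = T ∧ F = F
¬((¬a) ∧ d) = T
(d → (¬u)) ∨ (¬((¬a) ∧ d)) = T ∨ T = T

T


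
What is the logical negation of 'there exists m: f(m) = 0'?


¬(for all x: φ) = there exists x: ¬φ, and ¬(there exists x: φ) = for all x: ¬φ.
Apply to the existential statement.

for all m: NOT(f(m) = 0)


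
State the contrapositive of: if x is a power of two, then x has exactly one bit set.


The contrapositive of (P → Q) is (¬Q → ¬P); it is logically equivalent to the original.
Here P = 'x is a power of two' and Q = 'x has exactly one bit set'.

If not (x has exactly one bit set), then not (x is a power of two).


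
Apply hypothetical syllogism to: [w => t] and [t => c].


Hypothetical syllogism: from (P → Q) and (Q → R), infer (P → R).
Chain the two implications through the shared middle term 't'.

w => c


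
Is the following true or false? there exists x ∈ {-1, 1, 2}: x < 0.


Evaluate the predicate on each element: -1:T, 1:F, 2:F.
Witness x = -1 satisfies the predicate.

T


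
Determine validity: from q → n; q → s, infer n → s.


This is (no valid rule). There exist truth assignments where the premises are all true but the conclusion is false.

Invalid.


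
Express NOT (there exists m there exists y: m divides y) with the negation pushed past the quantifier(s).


Negation flips each quantifier (∀↔∃) and negates the inner predicate.
¬(there exists m there exists y: φ) = for all m for all y: ¬φ.

for all m for all y: NOT(m divides y)


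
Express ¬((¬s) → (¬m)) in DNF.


Step 1: Rewrite implication then negate: ¬(¬(¬s) ∨ (¬m)) = (¬s) ∧ ¬(¬m).
Step 2: Eliminate any double negations (¬¬X = X).

(¬s) ∧ m


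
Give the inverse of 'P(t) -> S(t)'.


The inverse of (P → Q) is (¬P → ¬Q). It is equivalent to the converse, not to the original.
Here P = 'P(t)' and Q = 'S(t)'.

If not (P(t)), then not (S(t)).


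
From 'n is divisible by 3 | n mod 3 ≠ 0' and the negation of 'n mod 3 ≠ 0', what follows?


Disjunctive syllogism: from (P ∨ Q) and ¬P, infer Q.
One disjunct, 'n mod 3 ≠ 0', is ruled out; the other must hold.

n is divisible by 3


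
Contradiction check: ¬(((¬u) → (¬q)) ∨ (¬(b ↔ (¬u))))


Truth table over {b, q, u}:
b | q | u | φ
-------------
F | F | F | F
T | F | F | F
F | T | F | F
T | T | F | T
F | F | T | F
T | F | T | F
F | T | T | F
T | T | T | F
Satisfying assignment at row 4: b=T, q=T, u=F gives T.

No, it is not a contradiction.


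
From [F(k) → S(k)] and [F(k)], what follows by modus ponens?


Modus ponens: from (P → Q) and P, infer Q.
P = 'F(k)' is asserted, and P → Q holds, so Q follows.

S(k).


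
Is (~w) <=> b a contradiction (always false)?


Truth table over {b, w}:
b | w | φ
---------
False | False | False
True | False | True
False | True | True
True | True | False
Satisfying assignment at row 2: b=True, w=False gives True.

No, it is not a contradiction.


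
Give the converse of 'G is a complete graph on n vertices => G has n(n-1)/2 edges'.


The converse of (P → Q) is (Q → P). It is not in general equivalent to the original.
Here P = 'G is a complete graph on n vertices' and Q = 'G has n(n-1)/2 edges'.

If G has n(n-1)/2 edges, then G is a complete graph on n vertices.


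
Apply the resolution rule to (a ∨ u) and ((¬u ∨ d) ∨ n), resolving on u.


The clauses contain complementary literals u and ¬u.
Resolution eliminates this pair and disjoins the remaining literals (merging duplicates).

((a ∨ n) ∨ d)


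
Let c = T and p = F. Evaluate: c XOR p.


Exclusive or is true when exactly one operand is true.
Substitute: c=T, p=F.
T XOR F evaluates to T.

T


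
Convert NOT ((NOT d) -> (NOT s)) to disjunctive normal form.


Step 1: Rewrite implication then negate: ¬(¬(¬d) ∨ (¬s)) = (¬d) ∧ ¬(¬s).
Step 2: Eliminate any double negations (¬¬X = X).

(NOT d) AND s


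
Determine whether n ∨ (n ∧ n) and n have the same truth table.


Compare truth tables:
n | φ | ψ
---------
F | F | F
T | T | T
The columns φ and ψ agree on every row.

Yes, they are logically equivalent.


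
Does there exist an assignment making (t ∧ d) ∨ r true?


Search for a satisfying assignment over {d, r, t}.
Try d=F, r=T, t=F: the formula evaluates to T.
A satisfying assignment exists.

Satisfiable.


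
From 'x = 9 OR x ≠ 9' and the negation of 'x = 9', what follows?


Disjunctive syllogism: from (P ∨ Q) and ¬P, infer Q.
One disjunct, 'x = 9', is ruled out; the other must hold.

x ≠ 9


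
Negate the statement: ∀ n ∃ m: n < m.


Negation flips each quantifier (∀↔∃) and negates the inner predicate.
¬(∀ n ∃ m: φ) = ∃ n ∀ m: ¬φ.

∃ n ∀ m: ¬(n < m)


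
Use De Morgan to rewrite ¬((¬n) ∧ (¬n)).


De Morgan: the negation of a conjunction is the disjunction of the negations.
Distribute ¬ across ∧, flipping it to ∨, and negate each literal.

n ∨ n


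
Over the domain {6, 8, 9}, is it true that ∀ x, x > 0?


Evaluate the predicate on each element: 6:T, 8:T, 9:T.
Every element satisfies the predicate.

T


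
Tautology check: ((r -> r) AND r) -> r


Build the truth table over {r}:
r | φ
-----
F | T
T | T
Every row evaluates to true.

Yes, it is a tautology.


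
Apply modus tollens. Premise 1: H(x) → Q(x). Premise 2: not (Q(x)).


Modus tollens: from (P → Q) and ¬Q, infer ¬P.
Q = 'Q(x)' is denied; since P → Q, P must also fail.

Not (H(x)).


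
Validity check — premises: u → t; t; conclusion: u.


This is affirming the consequent (fallacy). There exist truth assignments where the premises are all true but the conclusion is false.

Invalid.


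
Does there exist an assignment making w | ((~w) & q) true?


Search for a satisfying assignment over {q, w}.
Try q=True, w=False: the formula evaluates to True.
A satisfying assignment exists.

Satisfiable.


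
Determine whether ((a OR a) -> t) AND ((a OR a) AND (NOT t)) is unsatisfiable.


Truth table over {a, t}:
a | t | φ
---------
F | F | F
T | F | F
F | T | F
T | T | F
Every row is false.

Yes, it is a contradiction.


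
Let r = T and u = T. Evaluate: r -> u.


Implication is false only when antecedent is true and consequent is false.
Substitute: r=T, u=T.
T -> T evaluates to T.

T


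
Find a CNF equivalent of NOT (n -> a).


Step 1: Rewrite n → a as ¬n ∨ a.
Step 2: Negate: ¬(¬n ∨ a) = n ∧ ¬a (De Morgan + double negation).

n AND (NOT a)


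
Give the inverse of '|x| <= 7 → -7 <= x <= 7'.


The inverse of (P → Q) is (¬P → ¬Q). It is equivalent to the converse, not to the original.
Here P = '|x| <= 7' and Q = '-7 <= x <= 7'.

If not (|x| <= 7), then not (-7 <= x <= 7).


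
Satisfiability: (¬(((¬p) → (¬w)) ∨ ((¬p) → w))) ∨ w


Search for a satisfying assignment over {p, w}.
Try p=F, w=T: the formula evaluates to T.
A satisfying assignment exists.

Satisfiable.


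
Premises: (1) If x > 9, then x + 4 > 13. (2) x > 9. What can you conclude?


Modus ponens: from (P → Q) and P, infer Q.
P = 'x > 9' is asserted, and P → Q holds, so Q follows.

x + 4 > 13.


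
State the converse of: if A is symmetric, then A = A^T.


The converse of (P → Q) is (Q → P). It is not in general equivalent to the original.
Here P = 'A is symmetric' and Q = 'A = A^T'.

If A = A^T, then A is symmetric.


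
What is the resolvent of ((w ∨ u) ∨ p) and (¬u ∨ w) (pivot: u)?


The clauses contain complementary literals u and ¬u.
Resolution eliminates this pair and disjoins the remaining literals (merging duplicates).

(w ∨ p)


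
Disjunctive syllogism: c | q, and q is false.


Disjunctive syllogism: from (P ∨ Q) and ¬P, infer Q.
One disjunct, 'q', is ruled out; the other must hold.

c


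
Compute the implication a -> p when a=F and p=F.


Implication is false only when antecedent is true and consequent is false.
Substitute: a=F, p=F.
F -> F evaluates to T.

T


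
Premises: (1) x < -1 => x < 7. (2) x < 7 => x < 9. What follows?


Hypothetical syllogism: from (P → Q) and (Q → R), infer (P → R).
Chain the two implications through the shared middle term 'x < 7'.

x < -1 => x < 9


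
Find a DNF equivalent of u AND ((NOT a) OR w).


Step 1: Distribute ∧ over ∨: u ∧ ((¬a) ∨ w) = (u ∧ (¬a)) ∨ (u ∧ w).

(u AND (NOT a)) OR (u AND w)


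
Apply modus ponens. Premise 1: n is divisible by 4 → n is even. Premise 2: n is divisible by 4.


Modus ponens: from (P → Q) and P, infer Q.
P = 'n is divisible by 4' is asserted, and P → Q holds, so Q follows.

n is even.


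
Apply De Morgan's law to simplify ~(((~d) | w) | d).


De Morgan: the negation of a disjunction is the conjunction of the negations.
Distribute ~ across |, flipping it to &, and negate each literal.

(d & (~w)) & (~d)


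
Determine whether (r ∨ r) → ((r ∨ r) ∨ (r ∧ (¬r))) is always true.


Build the truth table over {r}:
r | φ
-----
F | T
T | T
Every row evaluates to true.

Yes, it is a tautology.


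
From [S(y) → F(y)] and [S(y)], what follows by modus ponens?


Modus ponens: from (P → Q) and P, infer Q.
P = 'S(y)' is asserted, and P → Q holds, so Q follows.

F(y).


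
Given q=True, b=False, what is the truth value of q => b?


Implication is false only when antecedent is true and consequent is false.
Substitute: q=True, b=False.
True => False evaluates to False.

False


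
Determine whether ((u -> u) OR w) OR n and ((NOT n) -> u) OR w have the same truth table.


Compare truth tables:
n | u | w | φ | ψ
-----------------
F | F | F | T | F
T | F | F | T | T
F | T | F | T | T
T | T | F | T | T
F | F | T | T | T
T | F | T | T | T
F | T | T | T | T
T | T | T | T | T
They differ at row 1 (n=F, u=F, w=F): φ=T but ψ=F.

No, they are not logically equivalent.


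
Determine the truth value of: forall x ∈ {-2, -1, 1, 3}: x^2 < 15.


Evaluate the predicate on each element: -2:True, -1:True, 1:True, 3:True.
Every element satisfies the predicate.

True


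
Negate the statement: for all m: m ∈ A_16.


¬(for all x: φ) = there exists x: ¬φ, and ¬(there exists x: φ) = for all x: ¬φ.
Apply to the universal statement.

there exists m: NOT(m ∈ A_16)


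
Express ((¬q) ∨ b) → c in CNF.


Step 1: Rewrite as ¬((¬q) ∨ b) ∨ c = (¬(¬q) ∧ ¬b) ∨ c.
Step 2: Distribute ∨ over ∧.
Step 3: Eliminate any double negations (¬¬X = X).

(q ∨ c) ∧ ((¬b) ∨ c)


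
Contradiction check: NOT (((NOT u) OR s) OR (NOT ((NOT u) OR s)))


Truth table over {s, u}:
s | u | φ
---------
F | F | F
T | F | F
F | T | F
T | T | F
Every row is false.

Yes, it is a contradiction.


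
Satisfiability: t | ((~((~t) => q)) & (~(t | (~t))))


Search for a satisfying assignment over {q, t}.
Try q=False, t=True: the formula evaluates to True.
A satisfying assignment exists.

Satisfiable.


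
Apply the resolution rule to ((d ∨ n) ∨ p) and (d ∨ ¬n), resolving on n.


The clauses contain complementary literals n and ¬n.
Resolution eliminates this pair and disjoins the remaining literals (merging duplicates).

(d ∨ p)


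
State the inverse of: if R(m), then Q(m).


The inverse of (P → Q) is (¬P → ¬Q). It is equivalent to the converse, not to the original.
Here P = 'R(m)' and Q = 'Q(m)'.

If not (R(m)), then not (Q(m)).


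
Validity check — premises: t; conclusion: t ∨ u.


This matches the form of disjunction introduction: the conclusion follows in every model of the premises.

Valid.


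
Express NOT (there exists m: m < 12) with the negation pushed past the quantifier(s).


¬(for all x: φ) = there exists x: ¬φ, and ¬(there exists x: φ) = for all x: ¬φ.
Apply to the existential statement.

for all m: NOT(m < 12)


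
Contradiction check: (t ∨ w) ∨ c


Truth table over {c, t, w}:
c | t | w | φ
-------------
F | F | F | F
T | F | F | T
F | T | F | T
T | T | F | T
F | F | T | T
T | F | T | T
F | T | T | T
T | T | T | T
Satisfying assignment at row 2: c=T, t=F, w=F gives T.

No, it is not a contradiction.


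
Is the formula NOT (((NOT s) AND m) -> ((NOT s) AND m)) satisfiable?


Check all 4 assignments over {m, s}:
m | s | φ
---------
F | F | F
T | F | F
F | T | F
T | T | F
No assignment makes the formula true.

Unsatisfiable.


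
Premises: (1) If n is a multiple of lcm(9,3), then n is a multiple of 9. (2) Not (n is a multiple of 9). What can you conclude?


Modus tollens: from (P → Q) and ¬Q, infer ¬P.
Q = 'n is a multiple of 9' is denied; since P → Q, P must also fail.

Not (n is a multiple of lcm(9,3)).


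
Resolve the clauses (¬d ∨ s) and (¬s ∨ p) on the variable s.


The clauses contain complementary literals s and ¬s.
Resolution eliminates this pair and disjoins the remaining literals (merging duplicates).

(¬d ∨ p)


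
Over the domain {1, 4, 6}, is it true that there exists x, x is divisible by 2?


Evaluate the predicate on each element: 1:F, 4:T, 6:T.
Witness x = 4 satisfies the predicate.

T


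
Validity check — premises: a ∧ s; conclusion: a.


This matches the form of conjunction elimination: the conclusion follows in every model of the premises.

Valid.


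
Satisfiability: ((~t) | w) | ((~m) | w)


Search for a satisfying assignment over {m, t, w}.
Try m=False, t=False, w=False: the formula evaluates to True.
A satisfying assignment exists.

Satisfiable.


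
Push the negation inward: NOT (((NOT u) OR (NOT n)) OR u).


De Morgan: the negation of a disjunction is the conjunction of the negations.
Distribute NOT across OR, flipping it to AND, and negate each literal.

(u AND n) AND (NOT u)


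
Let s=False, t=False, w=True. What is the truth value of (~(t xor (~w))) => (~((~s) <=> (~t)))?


Substitute s=False, t=False, w=True:
~w = False
t xor (~w) = False xor False = False
~(t xor (~w)) = True
~s = True
~t = True
(~s) <=> (~t) = True <=> True = True
~((~s) <=> (~t)) = False
(~(t xor (~w))) => (~((~s) <=> (~t))) = True => False = False

False


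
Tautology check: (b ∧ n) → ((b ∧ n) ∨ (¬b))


Build the truth table over {b, n}:
b | n | φ
---------
F | F | T
T | F | T
F | T | T
T | T | T
Every row evaluates to true.

Yes, it is a tautology.


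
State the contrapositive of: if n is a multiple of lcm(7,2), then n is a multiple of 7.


The contrapositive of (P → Q) is (¬Q → ¬P); it is logically equivalent to the original.
Here P = 'n is a multiple of lcm(7,2)' and Q = 'n is a multiple of 7'.

If not (n is a multiple of 7), then not (n is a multiple of lcm(7,2)).


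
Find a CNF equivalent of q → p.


Step 1: Rewrite q → p as ¬q ∨ p.

(¬q) ∨ p


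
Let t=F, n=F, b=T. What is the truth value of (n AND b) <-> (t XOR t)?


Substitute t=F, n=F, b=T:
n AND b = F AND T = F
t XOR t = F XOR F = F
(n AND b) <-> (t XOR t) = F <-> F = T

T


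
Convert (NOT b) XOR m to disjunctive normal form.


Step 1: (¬b) ⊕ m is true exactly when they disagree: ((¬b) ∧ ¬m) ∨ (¬(¬b) ∧ m).
Step 2: Eliminate any double negations (¬¬X = X).

((NOT b) AND (NOT m)) OR (b AND m)


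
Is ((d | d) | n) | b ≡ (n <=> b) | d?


Compare truth tables:
b | d | n | φ | ψ
-----------------
False | False | False | False | True
True | False | False | True | False
False | True | False | True | True
True | True | False | True | True
False | False | True | True | False
True | False | True | True | True
False | True | True | True | True
True | True | True | True | True
They differ at row 1 (b=False, d=False, n=False): φ=False but ψ=True.

No, they are not logically equivalent.


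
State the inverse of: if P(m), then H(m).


The inverse of (P → Q) is (¬P → ¬Q). It is equivalent to the converse, not to the original.
Here P = 'P(m)' and Q = 'H(m)'.

If not (P(m)), then not (H(m)).


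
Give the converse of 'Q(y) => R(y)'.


The converse of (P → Q) is (Q → P). It is not in general equivalent to the original.
Here P = 'Q(y)' and Q = 'R(y)'.

If R(y), then Q(y).


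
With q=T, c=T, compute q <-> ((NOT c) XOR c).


Substitute q=T, c=T:
NOT c = F
(NOT c) XOR c = F XOR T = T
q <-> ((NOT c) XOR c) = T <-> T = T

T


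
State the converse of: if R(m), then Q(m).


The converse of (P → Q) is (Q → P). It is not in general equivalent to the original.
Here P = 'R(m)' and Q = 'Q(m)'.

If Q(m), then R(m).


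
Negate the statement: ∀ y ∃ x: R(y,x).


Negation flips each quantifier (∀↔∃) and negates the inner predicate.
¬(∀ y ∃ x: φ) = ∃ y ∀ x: ¬φ.

∃ y ∀ x: ¬(R(y,x))


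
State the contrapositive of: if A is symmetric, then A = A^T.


The contrapositive of (P → Q) is (¬Q → ¬P); it is logically equivalent to the original.
Here P = 'A is symmetric' and Q = 'A = A^T'.

If not (A = A^T), then not (A is symmetric).


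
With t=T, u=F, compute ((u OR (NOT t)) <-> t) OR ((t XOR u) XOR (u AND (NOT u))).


Substitute t=T, u=F:
NOT t = F
u OR (NOT t) = F OR F = F
(u OR (NOT t)) <-> t = F <-> T = F
t XOR u = T XOR F = T
NOT u = T
u AND (NOT u) = F AND T = F
(t XOR u) XOR (u AND (NOT u)) = T XOR F = T
((u OR (NOT t)) <-> t) OR ((t XOR u) XOR (u AND (NOT u))) = F OR T = T

T


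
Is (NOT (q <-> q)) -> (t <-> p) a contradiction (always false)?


Truth table over {p, q, t}:
p | q | t | φ
-------------
F | F | F | T
T | F | F | T
F | T | F | T
T | T | F | T
F | F | T | T
T | F | T | T
F | T | T | T
T | T | T | T
Satisfying assignment at row 1: p=F, q=F, t=F gives T.

No, it is not a contradiction.


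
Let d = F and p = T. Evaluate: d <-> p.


Biconditional is true when both operands have the same truth value.
Substitute: d=F, p=T.
F <-> T evaluates to F.

F


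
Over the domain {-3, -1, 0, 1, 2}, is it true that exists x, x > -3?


Evaluate the predicate on each element: -3:False, -1:True, 0:True, 1:True, 2:True.
Witness x = -1 satisfies the predicate.

True


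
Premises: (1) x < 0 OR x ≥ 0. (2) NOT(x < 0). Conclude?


Disjunctive syllogism: from (P ∨ Q) and ¬P, infer Q.
One disjunct, 'x < 0', is ruled out; the other must hold.

x ≥ 0


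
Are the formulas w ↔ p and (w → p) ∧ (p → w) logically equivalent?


Compare truth tables:
p | w | φ | ψ
-------------
F | F | T | T
T | F | F | F
F | T | F | F
T | T | T | T
The columns φ and ψ agree on every row.

Yes, they are logically equivalent.


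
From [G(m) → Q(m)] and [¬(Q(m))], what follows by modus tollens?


Modus tollens: from (P → Q) and ¬Q, infer ¬P.
Q = 'Q(m)' is denied; since P → Q, P must also fail.

Not (G(m)).


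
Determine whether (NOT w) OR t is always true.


Build the truth table over {t, w}:
t | w | φ
---------
F | F | T
T | F | T
F | T | F
T | T | T
Counterexample at row 3: with t=F, w=T, the formula is F.

No, it is not a tautology.


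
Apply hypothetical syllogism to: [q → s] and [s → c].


Hypothetical syllogism: from (P → Q) and (Q → R), infer (P → R).
Chain the two implications through the shared middle term 's'.

q → c


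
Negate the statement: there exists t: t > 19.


¬(for all x: φ) = there exists x: ¬φ, and ¬(there exists x: φ) = for all x: ¬φ.
Apply to the existential statement.

for all t: NOT(t > 19)


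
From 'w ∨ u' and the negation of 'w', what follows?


Disjunctive syllogism: from (P ∨ Q) and ¬P, infer Q.
One disjunct, 'w', is ruled out; the other must hold.

u


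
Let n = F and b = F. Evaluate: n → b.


Implication is false only when antecedent is true and consequent is false.
Substitute: n=F, b=F.
F → F evaluates to T.

T


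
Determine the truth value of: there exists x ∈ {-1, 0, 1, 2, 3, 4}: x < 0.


Evaluate the predicate on each element: -1:T, 0:F, 1:F, 2:F, 3:F, 4:F.
Witness x = -1 satisfies the predicate.

T


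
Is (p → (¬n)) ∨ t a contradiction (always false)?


Truth table over {n, p, t}:
n | p | t | φ
-------------
F | F | F | T
T | F | F | T
F | T | F | T
T | T | F | F
F | F | T | T
T | F | T | T
F | T | T | T
T | T | T | T
Satisfying assignment at row 1: n=F, p=F, t=F gives T.

No, it is not a contradiction.


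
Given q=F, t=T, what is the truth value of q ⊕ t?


Exclusive or is true when exactly one operand is true.
Substitute: q=F, t=T.
F ⊕ T evaluates to T.

T


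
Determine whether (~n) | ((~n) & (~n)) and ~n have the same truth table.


Compare truth tables:
n | φ | ψ
---------
False | True | True
True | False | False
The columns φ and ψ agree on every row.

Yes, they are logically equivalent.


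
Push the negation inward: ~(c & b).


De Morgan: the negation of a conjunction is the disjunction of the negations.
Distribute ~ across &, flipping it to |, and negate each literal.

(~c) | (~b)


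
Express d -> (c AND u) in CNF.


Step 1: Rewrite d → (c ∧ u) as ¬d ∨ (c ∧ u).
Step 2: Distribute ∨ over ∧.

((NOT d) OR c) AND ((NOT d) OR u)


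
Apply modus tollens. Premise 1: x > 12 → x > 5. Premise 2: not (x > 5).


Modus tollens: from (P → Q) and ¬Q, infer ¬P.
Q = 'x > 5' is denied; since P → Q, P must also fail.

Not (x > 12).


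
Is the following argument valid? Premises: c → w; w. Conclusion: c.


This is affirming the consequent (fallacy). There exist truth assignments where the premises are all true but the conclusion is false.

Invalid.


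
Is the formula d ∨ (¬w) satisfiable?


Search for a satisfying assignment over {d, w}.
Try d=F, w=F: the formula evaluates to T.
A satisfying assignment exists.

Satisfiable.


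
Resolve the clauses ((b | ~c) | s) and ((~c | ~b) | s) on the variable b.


The clauses contain complementary literals b and ~b.
Resolution eliminates this pair and disjoins the remaining literals (merging duplicates).

(s | ~c)


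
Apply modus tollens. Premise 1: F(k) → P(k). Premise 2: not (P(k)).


Modus tollens: from (P → Q) and ¬Q, infer ¬P.
Q = 'P(k)' is denied; since P → Q, P must also fail.

Not (F(k)).


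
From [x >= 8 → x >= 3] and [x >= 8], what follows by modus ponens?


Modus ponens: from (P → Q) and P, infer Q.
P = 'x >= 8' is asserted, and P → Q holds, so Q follows.

x >= 3.


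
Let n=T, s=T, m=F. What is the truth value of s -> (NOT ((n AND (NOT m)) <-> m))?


Substitute n=T, s=T, m=F:
NOT m = T
n AND (NOT m) = T AND T = T
(n AND (NOT m)) <-> m = T <-> F = F
NOT ((n AND (NOT m)) <-> m) = T
s -> (NOT ((n AND (NOT m)) <-> m)) = T -> T = T

T


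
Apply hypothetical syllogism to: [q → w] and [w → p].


Hypothetical syllogism: from (P → Q) and (Q → R), infer (P → R).
Chain the two implications through the shared middle term 'w'.

q → p


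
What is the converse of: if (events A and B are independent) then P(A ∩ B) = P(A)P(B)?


The converse of (P → Q) is (Q → P). It is not in general equivalent to the original.
Here P = '(events A and B are independent)' and Q = 'P(A ∩ B) = P(A)P(B)'.

If P(A ∩ B) = P(A)P(B), then (events A and B are independent).


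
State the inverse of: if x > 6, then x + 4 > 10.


The inverse of (P → Q) is (¬P → ¬Q). It is equivalent to the converse, not to the original.
Here P = 'x > 6' and Q = 'x + 4 > 10'.

If not (x > 6), then not (x + 4 > 10).


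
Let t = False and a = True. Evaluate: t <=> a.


Biconditional is true when both operands have the same truth value.
Substitute: t=False, a=True.
False <=> True evaluates to False.

False


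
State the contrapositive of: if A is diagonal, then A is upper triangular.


The contrapositive of (P → Q) is (¬Q → ¬P); it is logically equivalent to the original.
Here P = 'A is diagonal' and Q = 'A is upper triangular'.

If not (A is upper triangular), then not (A is diagonal).


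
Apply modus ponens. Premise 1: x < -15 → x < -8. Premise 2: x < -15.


Modus ponens: from (P → Q) and P, infer Q.
P = 'x < -15' is asserted, and P → Q holds, so Q follows.

x < -8.


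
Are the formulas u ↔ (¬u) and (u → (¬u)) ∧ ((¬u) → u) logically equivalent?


Compare truth tables:
u | φ | ψ
---------
F | F | F
T | F | F
The columns φ and ψ agree on every row.

Yes, they are logically equivalent.


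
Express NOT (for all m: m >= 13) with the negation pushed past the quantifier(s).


¬(for all x: φ) = there exists x: ¬φ, and ¬(there exists x: φ) = for all x: ¬φ.
Apply to the universal statement.

there exists m: NOT(m >= 13)


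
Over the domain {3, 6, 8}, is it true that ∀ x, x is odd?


Evaluate the predicate on each element: 3:T, 6:F, 8:F.
Counterexample x = 6 fails the predicate.

F


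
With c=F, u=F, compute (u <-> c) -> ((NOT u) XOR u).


Substitute c=F, u=F:
u <-> c = F <-> F = T
NOT u = T
(NOT u) XOR u = T XOR F = T
(u <-> c) -> ((NOT u) XOR u) = T -> T = T

T


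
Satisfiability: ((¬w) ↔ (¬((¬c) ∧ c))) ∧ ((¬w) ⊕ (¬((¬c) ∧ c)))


Check all 4 assignments over {c, w}:
c | w | φ
---------
F | F | F
T | F | F
F | T | F
T | T | F
No assignment makes the formula true.

Unsatisfiable.


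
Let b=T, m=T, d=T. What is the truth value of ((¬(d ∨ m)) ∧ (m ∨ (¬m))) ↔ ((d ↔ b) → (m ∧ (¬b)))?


Substitute b=T, m=T, d=T:
d ∨ m = T ∨ T = T
¬(d ∨ m) = F
¬m = F
m ∨ (¬m) = T ∨ F = T
(¬(d ∨ m)) ∧ (m ∨ (¬m)) = F ∧ T = F
d ↔ b = T ↔ T = T
¬b = F
m ∧ (¬b) = T ∧ F = F
(d ↔ b) → (m ∧ (¬b)) = T → F = F
((¬(d ∨ m)) ∧ (m ∨ (¬m))) ↔ ((d ↔ b) → (m ∧ (¬b))) = F ↔ F = T

T


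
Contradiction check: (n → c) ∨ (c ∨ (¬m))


Truth table over {c, m, n}:
c | m | n | φ
-------------
F | F | F | T
T | F | F | T
F | T | F | T
T | T | F | T
F | F | T | T
T | F | T | T
F | T | T | F
T | T | T | T
Satisfying assignment at row 1: c=F, m=F, n=F gives T.

No, it is not a contradiction.


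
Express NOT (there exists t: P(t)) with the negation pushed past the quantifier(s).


¬(for all x: φ) = there exists x: ¬φ, and ¬(there exists x: φ) = for all x: ¬φ.
Apply to the existential statement.

for all t: NOT(P(t))


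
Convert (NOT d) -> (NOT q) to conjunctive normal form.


Step 1: Rewrite (¬d) → (¬q) as ¬(¬d) ∨ (¬q).
Step 2: Eliminate any double negations (¬¬X = X).

d OR (NOT q)


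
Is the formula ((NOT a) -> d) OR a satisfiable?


Search for a satisfying assignment over {a, d}.
Try a=T, d=F: the formula evaluates to T.
A satisfying assignment exists.

Satisfiable.


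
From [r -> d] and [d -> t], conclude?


Hypothetical syllogism: from (P → Q) and (Q → R), infer (P → R).
Chain the two implications through the shared middle term 'd'.

r -> t


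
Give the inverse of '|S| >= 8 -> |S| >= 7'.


The inverse of (P → Q) is (¬P → ¬Q). It is equivalent to the converse, not to the original.
Here P = '|S| >= 8' and Q = '|S| >= 7'.

If not (|S| >= 8), then not (|S| >= 7).


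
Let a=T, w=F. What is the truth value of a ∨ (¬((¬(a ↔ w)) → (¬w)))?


Substitute a=T, w=F:
a ↔ w = T ↔ F = F
¬(a ↔ w) = T
¬w = T
(¬(a ↔ w)) → (¬w) = T → T = T
¬((¬(a ↔ w)) → (¬w)) = F
a ∨ (¬((¬(a ↔ w)) → (¬w))) = T ∨ F = T

T


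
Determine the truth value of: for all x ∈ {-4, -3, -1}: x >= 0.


Evaluate the predicate on each element: -4:F, -3:F, -1:F.
Counterexample x = -4 fails the predicate.

F


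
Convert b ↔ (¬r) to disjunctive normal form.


Step 1: b ↔ (¬r) is true exactly when both agree: (b ∧ (¬r)) ∨ (¬b ∧ ¬(¬r)).
Step 2: Eliminate any double negations (¬¬X = X).

(b ∧ (¬r)) ∨ ((¬b) ∧ r)


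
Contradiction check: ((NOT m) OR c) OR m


Truth table over {c, m}:
c | m | φ
---------
F | F | T
T | F | T
F | T | T
T | T | T
Satisfying assignment at row 1: c=F, m=F gives T.

No, it is not a contradiction.


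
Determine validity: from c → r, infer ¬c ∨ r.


This matches the form of material implication: the conclusion follows in every model of the premises.

Valid.


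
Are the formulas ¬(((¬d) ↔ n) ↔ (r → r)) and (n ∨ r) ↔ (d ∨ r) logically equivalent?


Compare truth tables:
d | n | r | φ | ψ
-----------------
F | F | F | T | T
T | F | F | F | F
F | T | F | F | F
T | T | F | T | T
F | F | T | T | T
T | F | T | F | T
F | T | T | F | T
T | T | T | T | T
They differ at row 6 (d=T, n=F, r=T): φ=F but ψ=T.

No, they are not logically equivalent.


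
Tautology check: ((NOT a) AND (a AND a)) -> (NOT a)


Build the truth table over {a}:
a | φ
-----
F | T
T | T
Every row evaluates to true.

Yes, it is a tautology.


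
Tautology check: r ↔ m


Build the truth table over {m, r}:
m | r | φ
---------
F | F | T
T | F | F
F | T | F
T | T | T
Counterexample at row 2: with m=T, r=F, the formula is F.

No, it is not a tautology.


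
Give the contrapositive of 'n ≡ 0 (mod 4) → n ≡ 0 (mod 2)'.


The contrapositive of (P → Q) is (¬Q → ¬P); it is logically equivalent to the original.
Here P = 'n ≡ 0 (mod 4)' and Q = 'n ≡ 0 (mod 2)'.

If not (n ≡ 0 (mod 2)), then not (n ≡ 0 (mod 4)).


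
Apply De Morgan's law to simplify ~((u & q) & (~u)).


De Morgan: the negation of a conjunction is the disjunction of the negations.
Distribute ~ across &, flipping it to |, and negate each literal.

((~u) | (~q)) | u


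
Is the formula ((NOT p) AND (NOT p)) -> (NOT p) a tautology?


Build the truth table over {p}:
p | φ
-----
F | T
T | T
Every row evaluates to true.

Yes, it is a tautology.


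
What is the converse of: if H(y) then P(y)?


The converse of (P → Q) is (Q → P). It is not in general equivalent to the original.
Here P = 'H(y)' and Q = 'P(y)'.

If P(y), then H(y).


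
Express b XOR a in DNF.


Step 1: b ⊕ a is true exactly when they disagree: (b ∧ ¬a) ∨ (¬b ∧ a).

(b AND (NOT a)) OR ((NOT b) AND a)


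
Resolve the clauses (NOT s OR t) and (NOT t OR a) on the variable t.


The clauses contain complementary literals t and NOTt.
Resolution eliminates this pair and disjoins the remaining literals (merging duplicates).

(NOT s OR a)


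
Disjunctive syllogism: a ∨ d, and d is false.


Disjunctive syllogism: from (P ∨ Q) and ¬P, infer Q.
One disjunct, 'd', is ruled out; the other must hold.

a


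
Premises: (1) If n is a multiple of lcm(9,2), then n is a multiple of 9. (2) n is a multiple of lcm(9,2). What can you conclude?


Modus ponens: from (P → Q) and P, infer Q.
P = 'n is a multiple of lcm(9,2)' is asserted, and P → Q holds, so Q follows.

n is a multiple of 9.


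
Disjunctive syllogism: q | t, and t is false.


Disjunctive syllogism: from (P ∨ Q) and ¬P, infer Q.
One disjunct, 't', is ruled out; the other must hold.

q


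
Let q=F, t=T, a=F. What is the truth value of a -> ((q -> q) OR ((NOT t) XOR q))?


Substitute q=F, t=T, a=F:
q -> q = F -> F = T
NOT t = F
(NOT t) XOR q = F XOR F = F
(q -> q) OR ((NOT t) XOR q) = T OR F = T
a -> ((q -> q) OR ((NOT t) XOR q)) = F -> T = T

T


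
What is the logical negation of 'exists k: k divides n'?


¬(forall x: φ) = exists x: ¬φ, and ¬(exists x: φ) = forall x: ¬φ.
Apply to the existential statement.

forall k: ~(k divides n)


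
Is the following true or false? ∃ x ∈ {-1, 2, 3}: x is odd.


Evaluate the predicate on each element: -1:T, 2:F, 3:T.
Witness x = -1 satisfies the predicate.

T


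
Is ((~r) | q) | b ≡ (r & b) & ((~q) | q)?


Compare truth tables:
b | q | r | φ | ψ
-----------------
False | False | False | True | False
True | False | False | True | False
False | True | False | True | False
True | True | False | True | False
False | False | True | False | False
True | False | True | True | True
False | True | True | True | False
True | True | True | True | True
They differ at row 1 (b=False, q=False, r=False): φ=True but ψ=False.

No, they are not logically equivalent.


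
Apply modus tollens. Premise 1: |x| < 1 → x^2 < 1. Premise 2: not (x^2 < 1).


Modus tollens: from (P → Q) and ¬Q, infer ¬P.
Q = 'x^2 < 1' is denied; since P → Q, P must also fail.

Not (|x| < 1).


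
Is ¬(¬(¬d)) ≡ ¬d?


Compare truth tables:
d | φ | ψ
---------
F | T | T
T | F | F
The columns φ and ψ agree on every row.

Yes, they are logically equivalent.


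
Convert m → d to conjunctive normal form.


Step 1: Rewrite m → d as ¬m ∨ d.

(¬m) ∨ d


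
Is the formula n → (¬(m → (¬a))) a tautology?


Build the truth table over {a, m, n}:
a | m | n | φ
-------------
F | F | F | T
T | F | F | T
F | T | F | T
T | T | F | T
F | F | T | F
T | F | T | F
F | T | T | F
T | T | T | T
Counterexample at row 5: with a=F, m=F, n=T, the formula is F.

No, it is not a tautology.


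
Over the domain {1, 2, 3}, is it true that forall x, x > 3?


Evaluate the predicate on each element: 1:False, 2:False, 3:False.
Counterexample x = 1 fails the predicate.

False


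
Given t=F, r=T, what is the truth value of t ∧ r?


Conjunction is true only when both operands are true.
Substitute: t=F, r=T.
F ∧ T evaluates to F.

F


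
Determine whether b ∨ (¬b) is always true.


Build the truth table over {b}:
b | φ
-----
F | T
T | T
Every row evaluates to true.

Yes, it is a tautology.


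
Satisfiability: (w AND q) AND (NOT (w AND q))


Check all 4 assignments over {q, w}:
q | w | φ
---------
F | F | F
T | F | F
F | T | F
T | T | F
No assignment makes the formula true.

Unsatisfiable.


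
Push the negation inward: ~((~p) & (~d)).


De Morgan: the negation of a conjunction is the disjunction of the negations.
Distribute ~ across &, flipping it to |, and negate each literal.

p | d


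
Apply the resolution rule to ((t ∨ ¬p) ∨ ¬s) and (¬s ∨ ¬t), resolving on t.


The clauses contain complementary literals t and ¬t.
Resolution eliminates this pair and disjoins the remaining literals (merging duplicates).

(¬p ∨ ¬s)


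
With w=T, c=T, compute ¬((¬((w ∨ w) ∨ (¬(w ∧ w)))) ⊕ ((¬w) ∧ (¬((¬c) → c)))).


Substitute w=T, c=T:
… (earlier sub-steps elided)
¬(w ∧ w) = F
(w ∨ w) ∨ (¬(w ∧ w)) = T ∨ F = T
¬((w ∨ w) ∨ (¬(w ∧ w))) = F
¬w = F
¬c = F
(¬c) → c = F → T = T
¬((¬c) → c) = F
(¬w) ∧ (¬((¬c) → c)) = F ∧ F = F
(¬((w ∨ w) ∨ (¬(w ∧ w)))) ⊕ ((¬w) ∧ (¬((¬c) → c))) = F ⊕ F = F
¬((¬((w ∨ w) ∨ (¬(w ∧ w)))) ⊕ ((¬w) ∧ (¬((¬c) → c)))) = T

T
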